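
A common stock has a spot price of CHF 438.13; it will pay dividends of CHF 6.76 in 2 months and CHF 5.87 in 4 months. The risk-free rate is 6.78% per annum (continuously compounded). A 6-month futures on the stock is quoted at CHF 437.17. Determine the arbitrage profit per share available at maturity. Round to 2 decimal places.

PV(dividends) I = 6.76·e^(−0.0678·2/12) + 5.87·e^(−0.0678·4/12) = 12.4229
Fair futures F* = (S − I)·e^(rT) = (438.13 − 12.4229)·e^0.033900 = 425.7071 × 1.034481 = 440.3859
Market CHF 437.17 < fair 440.3859: forward underpriced → reverse cash-and-carry (short the stock, invest proceeds at r, pay the dividends, go long the forward).
Profit at T = |F_mkt − F*| = |437.17 − 440.3859| = CHF 3.22 per share

CHF 3.22 per share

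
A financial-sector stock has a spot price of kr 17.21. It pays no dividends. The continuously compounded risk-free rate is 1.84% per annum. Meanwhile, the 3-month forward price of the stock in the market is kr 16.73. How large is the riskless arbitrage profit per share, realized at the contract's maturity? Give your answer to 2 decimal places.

kr 0.56 per share

Fair forward: F* = S·e^(carry·T), with carry = r = 0.0184
F* = 17.21 · e^(0.0184 × 3/12) = 17.21 · e^0.004600 = 17.21 × 1.004611 = kr 17.2894
Market kr 16.73 < fair kr 17.2894: forward underpriced → reverse cash-and-carry (short spot, go long the forward).
At maturity, profit = |F_mkt − F*| = |16.73 − 17.2894| = kr 0.56 per share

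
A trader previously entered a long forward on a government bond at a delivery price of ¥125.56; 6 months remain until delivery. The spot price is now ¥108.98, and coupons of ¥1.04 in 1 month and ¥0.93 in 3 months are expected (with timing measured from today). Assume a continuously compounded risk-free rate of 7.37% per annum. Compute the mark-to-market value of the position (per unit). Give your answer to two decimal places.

PV(remaining coupons) I = 1.04·e^(−0.0737·1/12) + 0.93·e^(−0.0737·3/12) = 1.9467
Current forward F = (S − I)·e^(rT) = (108.98 − 1.9467)·e^(0.0737·6/12) = 107.0333 × 1.037537 = 111.0510
Value (long) = (F − K)·e^(−rT) = (111.0510 − 125.56) × 0.963821 = -13.9841
Value = -¥13.98

-¥13.98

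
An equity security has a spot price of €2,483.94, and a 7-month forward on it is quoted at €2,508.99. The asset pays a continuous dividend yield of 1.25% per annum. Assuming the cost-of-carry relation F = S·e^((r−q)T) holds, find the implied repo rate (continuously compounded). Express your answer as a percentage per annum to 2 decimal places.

From F = S·e^((r−q)T): (r − q) = ln(F/S)/T
ln(2508.99/2483.94) = ln(1.010085) = 0.010034
(r − q) = 0.010034 / (7/12) = 0.017201
r = ln(F/S)/T + q = 0.017201 + 0.0125 = 0.029701
r = 2.97%

2.97%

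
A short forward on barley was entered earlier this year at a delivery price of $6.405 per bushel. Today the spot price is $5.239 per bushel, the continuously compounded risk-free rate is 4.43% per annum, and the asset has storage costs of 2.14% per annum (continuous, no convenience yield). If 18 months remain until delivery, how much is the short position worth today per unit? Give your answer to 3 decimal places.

Current fair forward for the remaining 18 months: F = S·e^((r + u)·T), (r + u) = 0.0443 + 0.0214 = 0.0657
F = 5.239 · e^(0.0657 × 18/12) = 5.239 × 1.103570 = 5.7816
Value of long forward = (F − K)·e^(−rT) = (5.7816 − 6.405) · e^(−0.0443·18/12)
= -0.6234 × 0.935710 = -0.583
Short position value = −(long value) = $0.583

$0.583 per bushel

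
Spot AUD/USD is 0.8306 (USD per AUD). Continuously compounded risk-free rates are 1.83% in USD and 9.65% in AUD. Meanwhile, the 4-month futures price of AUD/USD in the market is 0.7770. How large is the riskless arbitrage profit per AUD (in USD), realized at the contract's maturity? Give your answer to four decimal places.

Fair futures: F* = S·e^(carry·T), with carry = (r_USD − r_AUD) = 0.0183 − 0.0965 = -0.0782
F* = 0.8306 · e^(-0.0782 × 4/12) = 0.8306 · e^-0.026067 = 0.8306 × 0.974270 = 0.8092
Market 0.7770 < fair 0.8092: forward underpriced → reverse cash-and-carry (short spot, go long the forward).
At maturity, profit = |F_mkt − F*| = |0.7770 − 0.8092| = 0.0322 per AUD (in USD)

0.0322 per AUD (in USD)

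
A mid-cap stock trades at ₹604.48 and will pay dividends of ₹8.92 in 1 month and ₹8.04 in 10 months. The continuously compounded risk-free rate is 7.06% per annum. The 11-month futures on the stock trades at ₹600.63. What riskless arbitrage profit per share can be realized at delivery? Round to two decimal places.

PV(dividends) I = 8.92·e^(−0.0706·1/12) + 8.04·e^(−0.0706·10/12) = 16.4483
Fair futures F* = (S − I)·e^(rT) = (604.48 − 16.4483)·e^0.064717 = 588.0317 × 1.066857 = 627.3457
Market ₹600.63 < fair 627.3457: forward underpriced → reverse cash-and-carry (short the stock, invest proceeds at r, pay the dividends, go long the forward).
Profit at T = |F_mkt − F*| = |600.63 − 627.3457| = ₹26.72 per share

₹26.72 per share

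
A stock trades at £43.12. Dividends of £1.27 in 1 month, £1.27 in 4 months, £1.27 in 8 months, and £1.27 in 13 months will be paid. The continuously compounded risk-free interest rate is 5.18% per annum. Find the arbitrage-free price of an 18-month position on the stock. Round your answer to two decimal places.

PV(dividends) I = 1.27·e^(−0.0518·1/12) + 1.27·e^(−0.0518·4/12) + 1.27·e^(−0.0518·8/12) + 1.27·e^(−0.0518·13/12)
I = 1.2645 + 1.2483 + 1.2269 + 1.2007 = 4.9404
F = (S − I)·e^(rT) = (43.12 − 4.9404) · e^(0.0518·18/12)
= 38.1796 · e^0.077700 = 38.1796 × 1.080798 = £41.26

£41.26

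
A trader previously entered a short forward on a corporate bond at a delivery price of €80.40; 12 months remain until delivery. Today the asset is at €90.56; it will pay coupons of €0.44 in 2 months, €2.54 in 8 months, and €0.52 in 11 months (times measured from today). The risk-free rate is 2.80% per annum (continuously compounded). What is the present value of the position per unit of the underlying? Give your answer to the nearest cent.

-€8.94

PV(remaining coupons) I = 0.44·e^(−0.0280·2/12) + 2.54·e^(−0.0280·8/12) + 0.52·e^(−0.0280·11/12) = 3.4378
Current forward F = (S − I)·e^(rT) = (90.56 − 3.4378)·e^(0.0280·12/12) = 87.1222 × 1.028396 = 89.5961
Value (long) = (F − K)·e^(−rT) = (89.5961 − 80.40) × 0.972388 = 8.9422
Short position value = −(long value) = -€8.94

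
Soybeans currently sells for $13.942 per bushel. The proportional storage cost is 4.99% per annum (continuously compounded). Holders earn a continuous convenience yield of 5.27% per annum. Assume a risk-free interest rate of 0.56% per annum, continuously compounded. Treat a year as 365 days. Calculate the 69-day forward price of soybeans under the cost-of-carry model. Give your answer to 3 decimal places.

$13.949 per bushel

Net carry = r + u − y = 0.0056 + 0.0499 − 0.0527 = 0.0028
F = S·e^((r+u−y)T) = 13.942 · e^(0.0028 × 69/365) = 13.942 · e^0.000529
= 13.942 × 1.000529 = $13.949 per bushel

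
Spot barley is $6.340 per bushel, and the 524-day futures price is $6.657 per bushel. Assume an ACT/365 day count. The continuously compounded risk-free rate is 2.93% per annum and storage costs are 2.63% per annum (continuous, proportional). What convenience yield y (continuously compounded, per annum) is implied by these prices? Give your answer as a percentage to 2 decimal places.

2.16%

F = S·e^((r+u−y)T) ⇒ (r+u−y) = ln(F/S)/T
ln(6.657/6.340) = 0.048790; /T ⇒ 0.033985
y = r + u − ln(F/S)/T = 0.0293 + 0.0263 − 0.033985 = 0.021615
y = 2.16%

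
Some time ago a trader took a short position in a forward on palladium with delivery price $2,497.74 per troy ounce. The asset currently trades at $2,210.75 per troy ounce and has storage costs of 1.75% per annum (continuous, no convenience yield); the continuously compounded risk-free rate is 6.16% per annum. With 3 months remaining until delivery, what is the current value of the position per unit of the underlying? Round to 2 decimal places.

$239.13 per troy ounce

Current fair forward for the remaining 3 months: F = S·e^((r + u)·T), (r + u) = 0.0616 + 0.0175 = 0.0791
F = 2210.75 · e^(0.0791 × 3/12) = 2210.75 × 1.01997182 = 2254.9027
Value of long forward = (F − K)·e^(−rT) = (2254.9027 − 2497.74) · e^(−0.0616·3/12)
= -242.8373 × 0.98471797 = -239.13
Short position value = −(long value) = $239.13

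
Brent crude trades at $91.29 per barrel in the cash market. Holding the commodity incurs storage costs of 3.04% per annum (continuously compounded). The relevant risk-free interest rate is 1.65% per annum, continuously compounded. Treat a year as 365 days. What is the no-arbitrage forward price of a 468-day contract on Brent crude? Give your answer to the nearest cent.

Net carry = r + u − y = 0.0165 + 0.0304 − 0.0000 = 0.0469
F = S·e^((r+u−y)T) = 91.29 · e^(0.0469 × 468/365) = 91.29 · e^0.060135
= 91.29 × 1.061980 = $96.95 per barrel

$96.95 per barrel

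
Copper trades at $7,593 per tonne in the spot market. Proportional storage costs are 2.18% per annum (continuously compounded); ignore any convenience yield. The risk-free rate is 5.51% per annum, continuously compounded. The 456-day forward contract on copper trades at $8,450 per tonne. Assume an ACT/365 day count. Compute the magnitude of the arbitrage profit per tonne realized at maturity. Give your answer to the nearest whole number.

Fair forward: F* = S·e^(carry·T), with carry = (r + u) = 0.0551 + 0.0218 = 0.0769
F* = 7593 · e^(0.0769 × 456/365) = 7593 · e^0.096072 = 7593 × 1.100838 = $8358.6629
Market $8450 > fair $8358.6629: forward overpriced → cash-and-carry (buy spot, short the forward).
At maturity, profit = |F_mkt − F*| = |8450 − 8358.6629| = $91 per tonne

$91 per tonne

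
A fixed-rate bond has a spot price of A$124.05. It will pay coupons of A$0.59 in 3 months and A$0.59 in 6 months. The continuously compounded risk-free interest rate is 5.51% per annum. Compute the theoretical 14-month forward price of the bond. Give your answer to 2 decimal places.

A$131.05

PV(coupons) I = 0.59·e^(−0.0551·3/12) + 0.59·e^(−0.0551·6/12)
I = 0.5819 + 0.5740 = 1.1559
F = (S − I)·e^(rT) = (124.05 − 1.1559) · e^(0.0551·14/12)
= 122.8941 · e^0.064283 = 122.8941 × 1.066394 = A$131.05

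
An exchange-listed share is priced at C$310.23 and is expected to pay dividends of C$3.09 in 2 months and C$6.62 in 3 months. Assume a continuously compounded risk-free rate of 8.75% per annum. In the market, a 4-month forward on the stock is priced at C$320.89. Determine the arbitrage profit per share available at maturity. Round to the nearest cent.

C$11.28 per share

PV(dividends) I = 3.09·e^(−0.0875·2/12) + 6.62·e^(−0.0875·3/12) = 9.5220
Fair forward F* = (S − I)·e^(rT) = (310.23 − 9.5220)·e^0.029167 = 300.7080 × 1.029597 = 309.6081
Market C$320.89 > fair 309.6081: forward overpriced → cash-and-carry (borrow at r, buy the stock and collect the dividends, short the forward).
Profit at T = |F_mkt − F*| = |320.89 − 309.6081| = C$11.28 per share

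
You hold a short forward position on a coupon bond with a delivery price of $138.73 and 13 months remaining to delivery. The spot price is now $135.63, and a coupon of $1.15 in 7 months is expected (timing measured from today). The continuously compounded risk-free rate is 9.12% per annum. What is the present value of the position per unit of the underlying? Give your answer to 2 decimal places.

-$8.86

PV(remaining coupons) I = 1.15·e^(−0.0912·7/12) = 1.0904
Current forward F = (S − I)·e^(rT) = (135.63 − 1.0904)·e^(0.0912·13/12) = 134.5396 × 1.103846 = 148.5110
Value (long) = (F − K)·e^(−rT) = (148.5110 − 138.73) × 0.905924 = 8.8608
Short position value = −(long value) = -$8.86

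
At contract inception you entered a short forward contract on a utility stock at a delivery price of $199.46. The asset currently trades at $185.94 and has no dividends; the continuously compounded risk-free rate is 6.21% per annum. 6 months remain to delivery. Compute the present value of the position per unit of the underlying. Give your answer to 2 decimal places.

$7.42

Current fair forward for the remaining 6 months: F = S·e^(r·T), r = 0.0621
F = 185.94 · e^(0.0621 × 6/12) = 185.94 × 1.031537 = 191.8040
Value of long forward = (F − K)·e^(−rT) = (191.8040 − 199.46) · e^(−0.0621·6/12)
= -7.6560 × 0.969427 = -7.42
Short position value = −(long value) = $7.42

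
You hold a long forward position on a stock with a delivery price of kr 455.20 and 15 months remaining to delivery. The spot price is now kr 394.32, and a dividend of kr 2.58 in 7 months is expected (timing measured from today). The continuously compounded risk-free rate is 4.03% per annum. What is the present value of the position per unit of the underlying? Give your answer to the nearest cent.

-kr 41.04

PV(remaining dividends) I = 2.58·e^(−0.0403·7/12) = 2.5201
Current forward F = (S − I)·e^(rT) = (394.32 − 2.5201)·e^(0.0403·15/12) = 391.7999 × 1.051665 = 412.0422
Value (long) = (F − K)·e^(−rT) = (412.0422 − 455.20) × 0.950873 = -41.0376
Value = -kr 41.04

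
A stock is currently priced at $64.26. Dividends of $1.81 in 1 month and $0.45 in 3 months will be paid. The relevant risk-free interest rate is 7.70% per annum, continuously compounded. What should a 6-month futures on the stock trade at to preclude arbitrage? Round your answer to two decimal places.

$64.45

PV(dividends) I = 1.81·e^(−0.0770·1/12) + 0.45·e^(−0.0770·3/12)
I = 1.7984 + 0.4414 = 2.2398
F = (S − I)·e^(rT) = (64.26 − 2.2398) · e^(0.0770·6/12)
= 62.0202 · e^0.038500 = 62.0202 × 1.039251 = $64.45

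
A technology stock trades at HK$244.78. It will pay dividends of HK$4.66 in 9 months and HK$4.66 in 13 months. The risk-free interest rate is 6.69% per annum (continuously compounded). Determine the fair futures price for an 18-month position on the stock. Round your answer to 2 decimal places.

HK$260.93

PV(dividends) I = 4.66·e^(−0.0669·9/12) + 4.66·e^(−0.0669·13/12)
I = 4.4320 + 4.3342 = 8.7662
F = (S − I)·e^(rT) = (244.78 − 8.7662) · e^(0.0669·18/12)
= 236.0138 · e^0.100350 = 236.0138 × 1.105558 = HK$260.93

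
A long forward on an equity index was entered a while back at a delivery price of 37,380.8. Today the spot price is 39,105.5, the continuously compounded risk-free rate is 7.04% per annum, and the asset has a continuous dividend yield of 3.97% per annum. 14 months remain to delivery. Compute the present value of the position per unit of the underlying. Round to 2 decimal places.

Current fair forward for the remaining 14 months: F = S·e^((r − q)·T), (r − q) = 0.0704 − 0.0397 = 0.0307
F = 39105.5 · e^(0.0307 × 14/12) = 39105.5 × 1.03646581 = 40531.5137
Value of long forward = (F − K)·e^(−rT) = (40531.5137 − 37380.8) · e^(−0.0704·14/12)
= 3150.7137 × 0.92114913 = 2902.28

2902.28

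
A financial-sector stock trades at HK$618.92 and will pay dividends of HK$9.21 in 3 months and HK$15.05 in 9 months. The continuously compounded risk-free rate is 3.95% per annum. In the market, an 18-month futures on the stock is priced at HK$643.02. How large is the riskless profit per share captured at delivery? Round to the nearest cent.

PV(dividends) I = 9.21·e^(−0.0395·3/12) + 15.05·e^(−0.0395·9/12) = 23.7302
Fair futures F* = (S − I)·e^(rT) = (618.92 − 23.7302)·e^0.059250 = 595.1898 × 1.061040 = 631.5202
Market HK$643.02 > fair 631.5202: forward overpriced → cash-and-carry (borrow at r, buy the stock and collect the dividends, short the forward).
Profit at T = |F_mkt − F*| = |643.02 − 631.5202| = HK$11.50 per share

HK$11.50 per share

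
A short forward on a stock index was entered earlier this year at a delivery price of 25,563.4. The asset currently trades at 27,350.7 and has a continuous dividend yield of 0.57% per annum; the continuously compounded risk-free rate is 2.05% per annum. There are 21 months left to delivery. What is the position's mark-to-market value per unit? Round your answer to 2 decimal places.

-2416.66

Current fair forward for the remaining 21 months: F = S·e^((r − q)·T), (r − q) = 0.0205 − 0.0057 = 0.0148
F = 27350.7 · e^(0.0148 × 21/12) = 27350.7 × 1.02623832 = 28068.3364
Value of long forward = (F − K)·e^(−rT) = (28068.3364 − 25563.4) · e^(−0.0205·21/12)
= 2504.9364 × 0.96476088 = 2416.66
Short position value = −(long value) = -2416.66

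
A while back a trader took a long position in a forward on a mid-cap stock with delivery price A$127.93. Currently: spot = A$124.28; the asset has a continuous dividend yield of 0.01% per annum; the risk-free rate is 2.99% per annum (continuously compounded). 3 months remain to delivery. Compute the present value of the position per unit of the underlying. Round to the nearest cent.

Current fair forward for the remaining 3 months: F = S·e^((r − q)·T), (r − q) = 0.0299 − 0.0001 = 0.0298
F = 124.28 · e^(0.0298 × 3/12) = 124.28 × 1.007478 = 125.2094
Value of long forward = (F − K)·e^(−rT) = (125.2094 − 127.93) · e^(−0.0299·3/12)
= -2.7206 × 0.992553 = -2.70

-A$2.70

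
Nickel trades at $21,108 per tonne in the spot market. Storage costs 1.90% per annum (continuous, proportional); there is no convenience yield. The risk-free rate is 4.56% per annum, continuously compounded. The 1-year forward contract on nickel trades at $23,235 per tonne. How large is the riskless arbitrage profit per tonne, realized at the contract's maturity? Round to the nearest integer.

$718 per tonne

Fair forward: F* = S·e^(carry·T), with carry = (r + u) = 0.0456 + 0.0190 = 0.0646
F* = 21108 · e^(0.0646 × 1) = 21108 · e^0.064600 = 21108 × 1.066732 = $22516.5791
Market $23235 > fair $22516.5791: forward overpriced → cash-and-carry (buy spot, short the forward).
At maturity, profit = |F_mkt − F*| = |23235 − 22516.5791| = $718 per tonne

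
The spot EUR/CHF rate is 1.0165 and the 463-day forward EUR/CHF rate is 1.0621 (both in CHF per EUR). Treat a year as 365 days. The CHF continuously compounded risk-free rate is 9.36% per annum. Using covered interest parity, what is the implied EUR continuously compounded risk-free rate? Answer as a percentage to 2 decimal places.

F = S·e^((r_CHF − r_EUR)T) ⇒ r_EUR = r_CHF − ln(F/S)/T
ln(1.0621/1.0165) = 0.043883; /(463/365) = 0.034595
r_EUR = 0.0936 − 0.034595 = 0.059005
r_EUR = 5.90%

5.90%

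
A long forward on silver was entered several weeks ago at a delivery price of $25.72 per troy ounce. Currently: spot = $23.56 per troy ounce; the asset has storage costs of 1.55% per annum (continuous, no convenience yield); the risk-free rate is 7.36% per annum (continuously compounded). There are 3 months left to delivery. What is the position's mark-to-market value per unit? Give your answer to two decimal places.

Current fair forward for the remaining 3 months: F = S·e^((r + u)·T), (r + u) = 0.0736 + 0.0155 = 0.0891
F = 23.56 · e^(0.0891 × 3/12) = 23.56 × 1.022525 = 24.0907
Value of long forward = (F − K)·e^(−rT) = (24.0907 − 25.72) · e^(−0.0736·3/12)
= -1.6293 × 0.981768 = -1.60

-$1.60 per troy ounce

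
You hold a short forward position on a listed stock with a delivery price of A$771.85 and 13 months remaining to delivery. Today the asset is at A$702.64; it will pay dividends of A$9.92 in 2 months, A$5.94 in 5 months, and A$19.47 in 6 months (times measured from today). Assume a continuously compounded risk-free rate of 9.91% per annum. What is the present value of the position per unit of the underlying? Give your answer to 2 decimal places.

PV(remaining dividends) I = 9.92·e^(−0.0991·2/12) + 5.94·e^(−0.0991·5/12) + 19.47·e^(−0.0991·6/12) = 33.9860
Current forward F = (S − I)·e^(rT) = (702.64 − 33.9860)·e^(0.0991·13/12) = 668.6540 × 1.113333 = 744.4346
Value (long) = (F − K)·e^(−rT) = (744.4346 − 771.85) × 0.898204 = -24.6246
Short position value = −(long value) = A$24.62

A$24.62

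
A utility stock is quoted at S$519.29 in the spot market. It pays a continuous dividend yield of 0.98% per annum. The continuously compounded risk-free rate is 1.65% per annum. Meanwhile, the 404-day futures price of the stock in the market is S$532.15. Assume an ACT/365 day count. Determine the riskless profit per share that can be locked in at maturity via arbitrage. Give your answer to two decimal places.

S$8.99 per share

Fair futures: F* = S·e^(carry·T), with carry = (r − q) = 0.0165 − 0.0098 = 0.0067
F* = 519.29 · e^(0.0067 × 404/365) = 519.29 · e^0.007416 = 519.29 × 1.007444 = S$523.1556
Market S$532.15 > fair S$523.1556: forward overpriced → cash-and-carry (buy spot, short the forward).
At maturity, profit = |F_mkt − F*| = |532.15 − 523.1556| = S$8.99 per share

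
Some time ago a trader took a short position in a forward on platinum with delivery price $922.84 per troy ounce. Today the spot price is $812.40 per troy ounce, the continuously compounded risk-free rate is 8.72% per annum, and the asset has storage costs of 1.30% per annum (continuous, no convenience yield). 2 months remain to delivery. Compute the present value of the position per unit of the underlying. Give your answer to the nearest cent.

Current fair forward for the remaining 2 months: F = S·e^((r + u)·T), (r + u) = 0.0872 + 0.0130 = 0.1002
F = 812.40 · e^(0.1002 × 2/12) = 812.40 × 1.016840 = 826.0808
Value of long forward = (F − K)·e^(−rT) = (826.0808 − 922.84) · e^(−0.0872·2/12)
= -96.7592 × 0.985572 = -95.36
Short position value = −(long value) = $95.36

$95.36 per troy ounce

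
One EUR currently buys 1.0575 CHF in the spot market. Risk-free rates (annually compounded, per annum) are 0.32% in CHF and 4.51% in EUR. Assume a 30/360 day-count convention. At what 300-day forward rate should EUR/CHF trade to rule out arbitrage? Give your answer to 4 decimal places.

1.0220

By covered interest parity, F = S · (1+r_CHF)^T / (1+r_EUR)^T
= 1.0575 × 1.002666 / 1.037445 = 1.0575 × 0.966476
F = 1.0220 CHF per EUR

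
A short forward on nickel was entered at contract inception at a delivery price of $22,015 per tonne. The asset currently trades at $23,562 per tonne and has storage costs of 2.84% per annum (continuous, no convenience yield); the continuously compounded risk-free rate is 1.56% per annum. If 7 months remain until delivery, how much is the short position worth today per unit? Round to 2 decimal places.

-$2140.02 per tonne

Current fair forward for the remaining 7 months: F = S·e^((r + u)·T), (r + u) = 0.0156 + 0.0284 = 0.0440
F = 23562 · e^(0.0440 × 7/12) = 23562 × 1.02599889 = 24174.5858
Value of long forward = (F − K)·e^(−rT) = (24174.5858 − 22015) · e^(−0.0156·7/12)
= 2159.5858 × 0.99094128 = 2140.02
Short position value = −(long value) = -$2140.02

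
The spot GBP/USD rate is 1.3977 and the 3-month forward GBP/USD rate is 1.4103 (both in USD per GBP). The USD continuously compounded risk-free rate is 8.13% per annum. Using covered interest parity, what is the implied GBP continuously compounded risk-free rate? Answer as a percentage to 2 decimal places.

4.54%

F = S·e^((r_USD − r_GBP)T) ⇒ r_GBP = r_USD − ln(F/S)/T
ln(1.4103/1.3977) = 0.008974; /(3/12) = 0.035896
r_GBP = 0.0813 − 0.035896 = 0.045404
r_GBP = 4.54%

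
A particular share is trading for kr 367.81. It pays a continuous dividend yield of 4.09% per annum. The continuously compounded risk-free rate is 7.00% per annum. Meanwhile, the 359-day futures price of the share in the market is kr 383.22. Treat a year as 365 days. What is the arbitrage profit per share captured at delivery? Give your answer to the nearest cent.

Fair futures: F* = S·e^(carry·T), with carry = (r − q) = 0.0700 − 0.0409 = 0.0291
F* = 367.81 · e^(0.0291 × 359/365) = 367.81 · e^0.028622 = 367.81 × 1.029036 = kr 378.4897
Market kr 383.22 > fair kr 378.4897: forward overpriced → cash-and-carry (buy spot, short the forward).
At maturity, profit = |F_mkt − F*| = |383.22 − 378.4897| = kr 4.73 per share

kr 4.73 per share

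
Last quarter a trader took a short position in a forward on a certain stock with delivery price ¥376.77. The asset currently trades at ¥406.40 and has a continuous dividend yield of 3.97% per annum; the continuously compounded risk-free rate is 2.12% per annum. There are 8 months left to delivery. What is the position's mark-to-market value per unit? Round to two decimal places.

Current fair forward for the remaining 8 months: F = S·e^((r − q)·T), (r − q) = 0.0212 − 0.0397 = -0.0185
F = 406.40 · e^(-0.0185 × 8/12) = 406.40 × 0.987742 = 401.4183
Value of long forward = (F − K)·e^(−rT) = (401.4183 − 376.77) · e^(−0.0212·8/12)
= 24.6483 × 0.985966 = 24.30
Short position value = −(long value) = -¥24.30

-¥24.30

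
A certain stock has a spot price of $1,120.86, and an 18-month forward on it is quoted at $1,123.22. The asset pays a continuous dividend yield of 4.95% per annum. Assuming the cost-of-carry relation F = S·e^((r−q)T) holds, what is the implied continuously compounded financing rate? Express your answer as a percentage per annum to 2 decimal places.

5.09%

From F = S·e^((r−q)T): (r − q) = ln(F/S)/T
ln(1123.22/1120.86) = ln(1.002106) = 0.002104
(r − q) = 0.002104 / (18/12) = 0.001403
r = ln(F/S)/T + q = 0.001403 + 0.0495 = 0.050903
r = 5.09%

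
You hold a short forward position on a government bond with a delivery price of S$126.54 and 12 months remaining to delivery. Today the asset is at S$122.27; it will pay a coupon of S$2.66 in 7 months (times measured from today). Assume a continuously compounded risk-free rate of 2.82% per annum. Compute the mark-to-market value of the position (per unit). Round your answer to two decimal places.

PV(remaining coupons) I = 2.66·e^(−0.0282·7/12) = 2.6166
Current forward F = (S − I)·e^(rT) = (122.27 − 2.6166)·e^(0.0282·12/12) = 119.6534 × 1.028601 = 123.0756
Value (long) = (F − K)·e^(−rT) = (123.0756 − 126.54) × 0.972194 = -3.3681
Short position value = −(long value) = S$3.37

S$3.37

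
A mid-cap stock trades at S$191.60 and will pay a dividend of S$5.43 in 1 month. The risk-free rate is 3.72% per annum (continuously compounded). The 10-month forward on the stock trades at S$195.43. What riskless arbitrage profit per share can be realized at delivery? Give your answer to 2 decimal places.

PV(dividends) I = 5.43·e^(−0.0372·1/12) = 5.4132
Fair forward F* = (S − I)·e^(rT) = (191.60 − 5.4132)·e^0.031000 = 186.1868 × 1.031486 = 192.0491
Market S$195.43 > fair 192.0491: forward overpriced → cash-and-carry (borrow at r, buy the stock and collect the dividends, short the forward).
Profit at T = |F_mkt − F*| = |195.43 − 192.0491| = S$3.38 per share

S$3.38 per share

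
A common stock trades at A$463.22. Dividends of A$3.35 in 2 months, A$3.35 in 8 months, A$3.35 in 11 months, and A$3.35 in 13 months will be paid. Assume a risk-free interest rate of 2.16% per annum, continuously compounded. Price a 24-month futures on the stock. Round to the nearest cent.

A$469.89

PV(dividends) I = 3.35·e^(−0.0216·2/12) + 3.35·e^(−0.0216·8/12) + 3.35·e^(−0.0216·11/12) + 3.35·e^(−0.0216·13/12)
I = 3.3380 + 3.3021 + 3.2843 + 3.2725 = 13.1969
F = (S − I)·e^(rT) = (463.22 − 13.1969) · e^(0.0216·24/12)
= 450.0231 · e^0.043200 = 450.0231 × 1.044147 = A$469.89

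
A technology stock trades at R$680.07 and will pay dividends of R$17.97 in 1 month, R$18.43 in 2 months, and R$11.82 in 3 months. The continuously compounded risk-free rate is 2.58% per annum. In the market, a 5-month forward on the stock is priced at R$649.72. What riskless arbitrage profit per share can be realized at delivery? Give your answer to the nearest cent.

PV(dividends) I = 17.97·e^(−0.0258·1/12) + 18.43·e^(−0.0258·2/12) + 11.82·e^(−0.0258·3/12) = 48.0263
Fair forward F* = (S − I)·e^(rT) = (680.07 − 48.0263)·e^0.010750 = 632.0437 × 1.010808 = 638.8748
Market R$649.72 > fair 638.8748: forward overpriced → cash-and-carry (borrow at r, buy the stock and collect the dividends, short the forward).
Profit at T = |F_mkt − F*| = |649.72 − 638.8748| = R$10.85 per share

R$10.85 per share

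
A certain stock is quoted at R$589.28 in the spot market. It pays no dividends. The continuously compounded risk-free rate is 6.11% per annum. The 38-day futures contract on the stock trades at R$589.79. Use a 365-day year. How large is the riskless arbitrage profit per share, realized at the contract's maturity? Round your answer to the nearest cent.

Fair futures: F* = S·e^(carry·T), with carry = r = 0.0611
F* = 589.28 · e^(0.0611 × 38/365) = 589.28 · e^0.006361 = 589.28 × 1.006381 = R$593.0402
Market R$589.79 < fair R$593.0402: forward underpriced → reverse cash-and-carry (short spot, go long the forward).
At maturity, profit = |F_mkt − F*| = |589.79 − 593.0402| = R$3.25 per share

R$3.25 per share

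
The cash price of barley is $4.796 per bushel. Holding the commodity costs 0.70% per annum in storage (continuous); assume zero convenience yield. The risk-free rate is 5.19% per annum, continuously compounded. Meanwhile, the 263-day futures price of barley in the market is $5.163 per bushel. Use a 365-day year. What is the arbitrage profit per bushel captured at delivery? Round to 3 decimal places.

Fair futures: F* = S·e^(carry·T), with carry = (r + u) = 0.0519 + 0.0070 = 0.0589
F* = 4.796 · e^(0.0589 × 263/365) = 4.796 · e^0.042440 = 4.796 × 1.043353 = $5.0039
Market $5.163 > fair $5.0039: forward overpriced → cash-and-carry (buy spot, short the forward).
At maturity, profit = |F_mkt − F*| = |5.163 − 5.0039| = $0.159 per bushel

$0.159 per bushel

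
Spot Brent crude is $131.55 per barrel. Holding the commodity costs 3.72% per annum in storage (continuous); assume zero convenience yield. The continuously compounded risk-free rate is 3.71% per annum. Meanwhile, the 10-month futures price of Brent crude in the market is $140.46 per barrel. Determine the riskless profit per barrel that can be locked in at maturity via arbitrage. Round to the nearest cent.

Fair futures: F* = S·e^(carry·T), with carry = (r + u) = 0.0371 + 0.0372 = 0.0743
F* = 131.55 · e^(0.0743 × 10/12) = 131.55 · e^0.061917 = 131.55 × 1.063874 = $139.9526
Market $140.46 > fair $139.9526: forward overpriced → cash-and-carry (buy spot, short the forward).
At maturity, profit = |F_mkt − F*| = |140.46 − 139.9526| = $0.51 per barrel

$0.51 per barrel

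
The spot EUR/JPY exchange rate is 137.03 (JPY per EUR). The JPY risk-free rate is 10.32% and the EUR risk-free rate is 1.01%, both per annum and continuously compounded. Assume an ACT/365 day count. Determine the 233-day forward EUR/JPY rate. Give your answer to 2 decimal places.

145.42

F = S·e^((r_JPY − r_EUR)T) = 137.03 · e^((0.1032 − 0.0101) × 233/365)
= 137.03 · e^0.059431 = 137.03 × 1.061233
F = 145.42 JPY per EUR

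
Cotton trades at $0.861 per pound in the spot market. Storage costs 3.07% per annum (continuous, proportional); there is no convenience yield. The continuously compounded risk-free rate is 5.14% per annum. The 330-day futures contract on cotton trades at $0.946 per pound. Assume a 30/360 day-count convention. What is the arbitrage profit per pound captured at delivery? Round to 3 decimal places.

Fair futures: F* = S·e^(carry·T), with carry = (r + u) = 0.0514 + 0.0307 = 0.0821
F* = 0.861 · e^(0.0821 × 330/360) = 0.861 · e^0.075258 = 0.861 × 1.078162 = $0.9283
Market $0.946 > fair $0.9283: forward overpriced → cash-and-carry (buy spot, short the forward).
At maturity, profit = |F_mkt − F*| = |0.946 − 0.9283| = $0.018 per pound

$0.018 per pound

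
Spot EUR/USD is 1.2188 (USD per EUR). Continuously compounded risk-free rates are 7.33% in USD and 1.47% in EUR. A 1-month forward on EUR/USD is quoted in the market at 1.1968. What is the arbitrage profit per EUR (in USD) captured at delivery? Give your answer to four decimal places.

Fair forward: F* = S·e^(carry·T), with carry = (r_USD − r_EUR) = 0.0733 − 0.0147 = 0.0586
F* = 1.2188 · e^(0.0586 × 1/12) = 1.2188 · e^0.004883 = 1.2188 × 1.004895 = 1.2248
Market 1.1968 < fair 1.2248: forward underpriced → reverse cash-and-carry (short spot, go long the forward).
At maturity, profit = |F_mkt − F*| = |1.1968 − 1.2248| = 0.0280 per EUR (in USD)

0.0280 per EUR (in USD)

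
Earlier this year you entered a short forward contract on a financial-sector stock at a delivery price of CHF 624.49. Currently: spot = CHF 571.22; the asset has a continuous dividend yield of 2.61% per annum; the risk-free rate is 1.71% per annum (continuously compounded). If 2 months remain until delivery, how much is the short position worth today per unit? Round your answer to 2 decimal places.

Current fair forward for the remaining 2 months: F = S·e^((r − q)·T), (r − q) = 0.0171 − 0.0261 = -0.0090
F = 571.22 · e^(-0.0090 × 2/12) = 571.22 × 0.998501 = 570.3637
Value of long forward = (F − K)·e^(−rT) = (570.3637 − 624.49) · e^(−0.0171·2/12)
= -54.1263 × 0.997154 = -53.97
Short position value = −(long value) = CHF 53.97

CHF 53.97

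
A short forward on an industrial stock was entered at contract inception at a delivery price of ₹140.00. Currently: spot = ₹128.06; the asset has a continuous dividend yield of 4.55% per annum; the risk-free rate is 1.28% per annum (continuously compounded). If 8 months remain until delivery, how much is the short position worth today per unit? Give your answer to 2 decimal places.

₹14.58

Current fair forward for the remaining 8 months: F = S·e^((r − q)·T), (r − q) = 0.0128 − 0.0455 = -0.0327
F = 128.06 · e^(-0.0327 × 8/12) = 128.06 × 0.978436 = 125.2985
Value of long forward = (F − K)·e^(−rT) = (125.2985 − 140.00) · e^(−0.0128·8/12)
= -14.7015 × 0.991503 = -14.58
Short position value = −(long value) = ₹14.58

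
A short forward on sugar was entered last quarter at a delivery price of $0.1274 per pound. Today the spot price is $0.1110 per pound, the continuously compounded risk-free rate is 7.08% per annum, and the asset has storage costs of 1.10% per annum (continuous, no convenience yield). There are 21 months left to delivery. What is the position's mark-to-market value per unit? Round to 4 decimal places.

Current fair forward for the remaining 21 months: F = S·e^((r + u)·T), (r + u) = 0.0708 + 0.0110 = 0.0818
F = 0.1110 · e^(0.0818 × 21/12) = 0.1110 × 1.153903 = 0.1281
Value of long forward = (F − K)·e^(−rT) = (0.1281 − 0.1274) · e^(−0.0708·21/12)
= 0.0007 × 0.883468 = 0.0006
Short position value = −(long value) = -$0.0006

-$0.0006 per pound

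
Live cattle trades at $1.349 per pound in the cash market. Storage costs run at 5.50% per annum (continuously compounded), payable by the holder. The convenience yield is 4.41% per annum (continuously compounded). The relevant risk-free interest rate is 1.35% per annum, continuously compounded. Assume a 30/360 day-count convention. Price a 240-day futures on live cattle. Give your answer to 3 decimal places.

$1.371 per pound

Net carry = r + u − y = 0.0135 + 0.0550 − 0.0441 = 0.0244
F = S·e^((r+u−y)T) = 1.349 · e^(0.0244 × 240/360) = 1.349 · e^0.016267
= 1.349 × 1.016400 = $1.371 per pound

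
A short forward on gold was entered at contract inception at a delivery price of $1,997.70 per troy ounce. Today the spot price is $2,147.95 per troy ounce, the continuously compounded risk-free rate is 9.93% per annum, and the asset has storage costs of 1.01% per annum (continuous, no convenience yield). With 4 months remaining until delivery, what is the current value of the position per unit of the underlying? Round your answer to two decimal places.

-$222.54 per troy ounce

Current fair forward for the remaining 4 months: F = S·e^((r + u)·T), (r + u) = 0.0993 + 0.0101 = 0.1094
F = 2147.95 · e^(0.1094 × 4/12) = 2147.95 × 1.03713973 = 2227.7243
Value of long forward = (F − K)·e^(−rT) = (2227.7243 − 1997.70) · e^(−0.0993·4/12)
= 230.0243 × 0.96744181 = 222.54
Short position value = −(long value) = -$222.54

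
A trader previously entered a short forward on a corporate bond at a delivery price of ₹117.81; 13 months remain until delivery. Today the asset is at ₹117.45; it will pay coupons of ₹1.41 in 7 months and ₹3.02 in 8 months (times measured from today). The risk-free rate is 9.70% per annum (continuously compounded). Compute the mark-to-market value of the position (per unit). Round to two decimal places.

PV(remaining coupons) I = 1.41·e^(−0.0970·7/12) + 3.02·e^(−0.0970·8/12) = 4.1633
Current forward F = (S − I)·e^(rT) = (117.45 − 4.1633)·e^(0.0970·13/12) = 113.2867 × 1.110803 = 125.8392
Value (long) = (F − K)·e^(−rT) = (125.8392 − 117.81) × 0.900249 = 7.2283
Short position value = −(long value) = -₹7.23

-₹7.23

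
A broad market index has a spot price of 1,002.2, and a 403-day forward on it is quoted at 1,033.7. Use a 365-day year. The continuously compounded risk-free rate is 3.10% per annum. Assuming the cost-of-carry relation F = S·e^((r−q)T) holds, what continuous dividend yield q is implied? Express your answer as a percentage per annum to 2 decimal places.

0.30%

From F = S·e^((r−q)T): (r − q) = ln(F/S)/T
ln(1033.7/1002.2) = ln(1.031431) = 0.030947
(r − q) = 0.030947 / (403/365) = 0.028029
q = r − ln(F/S)/T = 0.0310 − 0.028029 = 0.002971
q = 0.30%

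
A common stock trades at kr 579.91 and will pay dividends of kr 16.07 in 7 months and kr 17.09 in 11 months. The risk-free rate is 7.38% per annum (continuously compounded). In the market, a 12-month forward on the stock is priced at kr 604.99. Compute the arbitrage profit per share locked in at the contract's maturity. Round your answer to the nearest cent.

PV(dividends) I = 16.07·e^(−0.0738·7/12) + 17.09·e^(−0.0738·11/12) = 31.3650
Fair forward F* = (S − I)·e^(rT) = (579.91 − 31.3650)·e^0.073800 = 548.5450 × 1.076591 = 590.5586
Market kr 604.99 > fair 590.5586: forward overpriced → cash-and-carry (borrow at r, buy the stock and collect the dividends, short the forward).
Profit at T = |F_mkt − F*| = |604.99 − 590.5586| = kr 14.43 per share

kr 14.43 per share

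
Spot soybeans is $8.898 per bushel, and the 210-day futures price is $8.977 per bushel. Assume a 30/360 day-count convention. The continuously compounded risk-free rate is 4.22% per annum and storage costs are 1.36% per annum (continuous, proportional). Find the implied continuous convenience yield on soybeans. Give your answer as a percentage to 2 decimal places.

4.06%

F = S·e^((r+u−y)T) ⇒ (r+u−y) = ln(F/S)/T
ln(8.977/8.898) = 0.008839; /T ⇒ 0.015153
y = r + u − ln(F/S)/T = 0.0422 + 0.0136 − 0.015153 = 0.040647
y = 4.06%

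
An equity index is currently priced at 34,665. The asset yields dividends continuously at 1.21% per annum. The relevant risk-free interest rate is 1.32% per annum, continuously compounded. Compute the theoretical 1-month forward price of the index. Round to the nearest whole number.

F = S·e^((r − q)T) = 34665 · e^((0.0132 − 0.0121) × 1/12)
= 34665 · e^0.000092 = 34665 × 1.000092
F = 34,668

34,668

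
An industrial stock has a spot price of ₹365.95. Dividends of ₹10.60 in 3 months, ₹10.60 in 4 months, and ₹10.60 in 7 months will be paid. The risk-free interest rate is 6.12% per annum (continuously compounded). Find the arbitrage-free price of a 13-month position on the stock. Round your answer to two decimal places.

PV(dividends) I = 10.60·e^(−0.0612·3/12) + 10.60·e^(−0.0612·4/12) + 10.60·e^(−0.0612·7/12)
I = 10.4391 + 10.3860 + 10.2283 = 31.0534
F = (S − I)·e^(rT) = (365.95 − 31.0534) · e^(0.0612·13/12)
= 334.8966 · e^0.066300 = 334.8966 × 1.068547 = ₹357.85

₹357.85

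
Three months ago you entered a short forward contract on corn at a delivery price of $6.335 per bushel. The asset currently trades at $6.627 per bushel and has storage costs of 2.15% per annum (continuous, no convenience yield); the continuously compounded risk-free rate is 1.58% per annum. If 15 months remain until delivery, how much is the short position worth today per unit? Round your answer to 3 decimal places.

Current fair forward for the remaining 15 months: F = S·e^((r + u)·T), (r + u) = 0.0158 + 0.0215 = 0.0373
F = 6.627 · e^(0.0373 × 15/12) = 6.627 × 1.047729 = 6.9433
Value of long forward = (F − K)·e^(−rT) = (6.9433 − 6.335) · e^(−0.0158·15/12)
= 0.6083 × 0.980444 = 0.596
Short position value = −(long value) = -$0.596

-$0.596 per bushel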